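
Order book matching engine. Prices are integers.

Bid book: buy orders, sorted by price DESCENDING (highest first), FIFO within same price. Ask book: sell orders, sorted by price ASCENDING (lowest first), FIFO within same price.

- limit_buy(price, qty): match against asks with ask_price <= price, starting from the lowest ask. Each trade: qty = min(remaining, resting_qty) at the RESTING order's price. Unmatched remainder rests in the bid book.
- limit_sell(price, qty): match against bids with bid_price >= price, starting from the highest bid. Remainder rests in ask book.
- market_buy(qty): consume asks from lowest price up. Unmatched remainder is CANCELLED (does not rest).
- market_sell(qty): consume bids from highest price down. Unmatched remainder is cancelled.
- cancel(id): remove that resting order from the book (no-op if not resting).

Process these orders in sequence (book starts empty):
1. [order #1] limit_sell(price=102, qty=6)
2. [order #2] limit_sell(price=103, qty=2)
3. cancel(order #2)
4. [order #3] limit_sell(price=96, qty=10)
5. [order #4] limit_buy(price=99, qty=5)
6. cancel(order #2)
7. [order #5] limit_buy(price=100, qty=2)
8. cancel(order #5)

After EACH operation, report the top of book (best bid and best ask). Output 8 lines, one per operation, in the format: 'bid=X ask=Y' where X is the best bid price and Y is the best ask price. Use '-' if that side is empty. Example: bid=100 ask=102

After op 1 [order #1] limit_sell(price=102, qty=6): fills=none; bids=[-] asks=[#1:6@102]
After op 2 [order #2] limit_sell(price=103, qty=2): fills=none; bids=[-] asks=[#1:6@102 #2:2@103]
After op 3 cancel(order #2): fills=none; bids=[-] asks=[#1:6@102]
After op 4 [order #3] limit_sell(price=96, qty=10): fills=none; bids=[-] asks=[#3:10@96 #1:6@102]
After op 5 [order #4] limit_buy(price=99, qty=5): fills=#4x#3:5@96; bids=[-] asks=[#3:5@96 #1:6@102]
After op 6 cancel(order #2): fills=none; bids=[-] asks=[#3:5@96 #1:6@102]
After op 7 [order #5] limit_buy(price=100, qty=2): fills=#5x#3:2@96; bids=[-] asks=[#3:3@96 #1:6@102]
After op 8 cancel(order #5): fills=none; bids=[-] asks=[#3:3@96 #1:6@102]

Answer: bid=- ask=102
bid=- ask=102
bid=- ask=102
bid=- ask=96
bid=- ask=96
bid=- ask=96
bid=- ask=96
bid=- ask=96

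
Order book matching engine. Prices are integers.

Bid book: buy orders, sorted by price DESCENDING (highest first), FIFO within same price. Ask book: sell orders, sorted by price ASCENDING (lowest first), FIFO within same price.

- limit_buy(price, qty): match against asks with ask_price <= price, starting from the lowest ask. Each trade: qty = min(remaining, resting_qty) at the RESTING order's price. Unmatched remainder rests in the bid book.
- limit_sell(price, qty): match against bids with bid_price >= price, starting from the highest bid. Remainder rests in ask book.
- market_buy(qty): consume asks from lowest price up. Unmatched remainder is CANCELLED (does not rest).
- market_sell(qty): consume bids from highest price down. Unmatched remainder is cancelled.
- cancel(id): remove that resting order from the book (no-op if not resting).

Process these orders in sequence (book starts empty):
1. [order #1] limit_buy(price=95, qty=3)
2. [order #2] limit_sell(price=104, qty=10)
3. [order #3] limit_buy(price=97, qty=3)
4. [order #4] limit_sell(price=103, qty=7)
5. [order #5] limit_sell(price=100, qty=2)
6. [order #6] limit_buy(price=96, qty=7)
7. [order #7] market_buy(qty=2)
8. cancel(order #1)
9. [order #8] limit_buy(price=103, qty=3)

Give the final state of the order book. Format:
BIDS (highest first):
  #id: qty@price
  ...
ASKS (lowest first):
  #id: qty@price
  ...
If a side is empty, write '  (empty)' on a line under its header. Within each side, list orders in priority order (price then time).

Answer: BIDS (highest first):
  #3: 3@97
  #6: 7@96
ASKS (lowest first):
  #4: 4@103
  #2: 10@104

Derivation:
After op 1 [order #1] limit_buy(price=95, qty=3): fills=none; bids=[#1:3@95] asks=[-]
After op 2 [order #2] limit_sell(price=104, qty=10): fills=none; bids=[#1:3@95] asks=[#2:10@104]
After op 3 [order #3] limit_buy(price=97, qty=3): fills=none; bids=[#3:3@97 #1:3@95] asks=[#2:10@104]
After op 4 [order #4] limit_sell(price=103, qty=7): fills=none; bids=[#3:3@97 #1:3@95] asks=[#4:7@103 #2:10@104]
After op 5 [order #5] limit_sell(price=100, qty=2): fills=none; bids=[#3:3@97 #1:3@95] asks=[#5:2@100 #4:7@103 #2:10@104]
After op 6 [order #6] limit_buy(price=96, qty=7): fills=none; bids=[#3:3@97 #6:7@96 #1:3@95] asks=[#5:2@100 #4:7@103 #2:10@104]
After op 7 [order #7] market_buy(qty=2): fills=#7x#5:2@100; bids=[#3:3@97 #6:7@96 #1:3@95] asks=[#4:7@103 #2:10@104]
After op 8 cancel(order #1): fills=none; bids=[#3:3@97 #6:7@96] asks=[#4:7@103 #2:10@104]
After op 9 [order #8] limit_buy(price=103, qty=3): fills=#8x#4:3@103; bids=[#3:3@97 #6:7@96] asks=[#4:4@103 #2:10@104]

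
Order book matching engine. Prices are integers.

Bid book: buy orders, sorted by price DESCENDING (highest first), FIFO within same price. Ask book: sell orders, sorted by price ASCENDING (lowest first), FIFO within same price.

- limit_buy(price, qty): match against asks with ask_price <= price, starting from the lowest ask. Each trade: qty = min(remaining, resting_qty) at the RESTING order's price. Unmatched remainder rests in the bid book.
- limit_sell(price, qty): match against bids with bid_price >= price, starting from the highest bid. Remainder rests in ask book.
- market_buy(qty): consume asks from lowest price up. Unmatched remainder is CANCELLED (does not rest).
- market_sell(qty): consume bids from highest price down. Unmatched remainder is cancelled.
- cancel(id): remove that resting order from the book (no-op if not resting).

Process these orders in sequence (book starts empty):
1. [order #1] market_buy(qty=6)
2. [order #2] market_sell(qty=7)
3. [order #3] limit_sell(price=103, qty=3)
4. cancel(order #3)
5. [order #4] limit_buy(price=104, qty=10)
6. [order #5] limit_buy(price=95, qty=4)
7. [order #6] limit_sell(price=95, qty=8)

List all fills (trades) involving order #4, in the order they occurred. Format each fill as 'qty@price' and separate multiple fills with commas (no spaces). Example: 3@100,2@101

Answer: 8@104

Derivation:
After op 1 [order #1] market_buy(qty=6): fills=none; bids=[-] asks=[-]
After op 2 [order #2] market_sell(qty=7): fills=none; bids=[-] asks=[-]
After op 3 [order #3] limit_sell(price=103, qty=3): fills=none; bids=[-] asks=[#3:3@103]
After op 4 cancel(order #3): fills=none; bids=[-] asks=[-]
After op 5 [order #4] limit_buy(price=104, qty=10): fills=none; bids=[#4:10@104] asks=[-]
After op 6 [order #5] limit_buy(price=95, qty=4): fills=none; bids=[#4:10@104 #5:4@95] asks=[-]
After op 7 [order #6] limit_sell(price=95, qty=8): fills=#4x#6:8@104; bids=[#4:2@104 #5:4@95] asks=[-]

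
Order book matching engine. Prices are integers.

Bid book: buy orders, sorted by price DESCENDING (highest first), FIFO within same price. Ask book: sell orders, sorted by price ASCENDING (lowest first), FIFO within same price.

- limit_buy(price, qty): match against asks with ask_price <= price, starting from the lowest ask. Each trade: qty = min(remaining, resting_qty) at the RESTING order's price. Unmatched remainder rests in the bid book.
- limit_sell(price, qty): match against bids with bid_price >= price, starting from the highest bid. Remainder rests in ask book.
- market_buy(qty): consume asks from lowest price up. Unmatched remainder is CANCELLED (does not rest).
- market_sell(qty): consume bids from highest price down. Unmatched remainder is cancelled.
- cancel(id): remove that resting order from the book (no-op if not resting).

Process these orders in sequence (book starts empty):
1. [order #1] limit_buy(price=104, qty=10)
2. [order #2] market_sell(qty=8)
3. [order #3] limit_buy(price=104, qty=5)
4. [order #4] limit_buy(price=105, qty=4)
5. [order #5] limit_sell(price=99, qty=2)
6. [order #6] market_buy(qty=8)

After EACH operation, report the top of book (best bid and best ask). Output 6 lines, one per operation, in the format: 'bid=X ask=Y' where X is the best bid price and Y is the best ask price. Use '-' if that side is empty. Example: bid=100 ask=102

After op 1 [order #1] limit_buy(price=104, qty=10): fills=none; bids=[#1:10@104] asks=[-]
After op 2 [order #2] market_sell(qty=8): fills=#1x#2:8@104; bids=[#1:2@104] asks=[-]
After op 3 [order #3] limit_buy(price=104, qty=5): fills=none; bids=[#1:2@104 #3:5@104] asks=[-]
After op 4 [order #4] limit_buy(price=105, qty=4): fills=none; bids=[#4:4@105 #1:2@104 #3:5@104] asks=[-]
After op 5 [order #5] limit_sell(price=99, qty=2): fills=#4x#5:2@105; bids=[#4:2@105 #1:2@104 #3:5@104] asks=[-]
After op 6 [order #6] market_buy(qty=8): fills=none; bids=[#4:2@105 #1:2@104 #3:5@104] asks=[-]

Answer: bid=104 ask=-
bid=104 ask=-
bid=104 ask=-
bid=105 ask=-
bid=105 ask=-
bid=105 ask=-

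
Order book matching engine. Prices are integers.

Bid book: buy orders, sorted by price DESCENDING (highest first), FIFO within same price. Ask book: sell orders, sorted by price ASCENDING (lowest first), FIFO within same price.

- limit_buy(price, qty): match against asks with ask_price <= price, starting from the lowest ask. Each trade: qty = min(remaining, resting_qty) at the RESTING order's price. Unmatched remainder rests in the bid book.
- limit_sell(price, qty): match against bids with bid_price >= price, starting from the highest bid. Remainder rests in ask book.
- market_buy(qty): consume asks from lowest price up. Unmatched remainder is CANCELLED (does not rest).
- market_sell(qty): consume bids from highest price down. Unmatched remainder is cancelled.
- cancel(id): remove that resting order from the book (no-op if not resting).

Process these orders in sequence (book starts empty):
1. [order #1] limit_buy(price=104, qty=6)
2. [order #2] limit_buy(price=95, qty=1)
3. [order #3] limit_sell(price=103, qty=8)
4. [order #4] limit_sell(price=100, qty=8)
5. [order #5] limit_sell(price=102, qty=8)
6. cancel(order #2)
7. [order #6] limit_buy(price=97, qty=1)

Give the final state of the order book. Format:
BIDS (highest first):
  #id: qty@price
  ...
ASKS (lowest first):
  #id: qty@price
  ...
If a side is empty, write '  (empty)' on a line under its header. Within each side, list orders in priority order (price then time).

After op 1 [order #1] limit_buy(price=104, qty=6): fills=none; bids=[#1:6@104] asks=[-]
After op 2 [order #2] limit_buy(price=95, qty=1): fills=none; bids=[#1:6@104 #2:1@95] asks=[-]
After op 3 [order #3] limit_sell(price=103, qty=8): fills=#1x#3:6@104; bids=[#2:1@95] asks=[#3:2@103]
After op 4 [order #4] limit_sell(price=100, qty=8): fills=none; bids=[#2:1@95] asks=[#4:8@100 #3:2@103]
After op 5 [order #5] limit_sell(price=102, qty=8): fills=none; bids=[#2:1@95] asks=[#4:8@100 #5:8@102 #3:2@103]
After op 6 cancel(order #2): fills=none; bids=[-] asks=[#4:8@100 #5:8@102 #3:2@103]
After op 7 [order #6] limit_buy(price=97, qty=1): fills=none; bids=[#6:1@97] asks=[#4:8@100 #5:8@102 #3:2@103]

Answer: BIDS (highest first):
  #6: 1@97
ASKS (lowest first):
  #4: 8@100
  #5: 8@102
  #3: 2@103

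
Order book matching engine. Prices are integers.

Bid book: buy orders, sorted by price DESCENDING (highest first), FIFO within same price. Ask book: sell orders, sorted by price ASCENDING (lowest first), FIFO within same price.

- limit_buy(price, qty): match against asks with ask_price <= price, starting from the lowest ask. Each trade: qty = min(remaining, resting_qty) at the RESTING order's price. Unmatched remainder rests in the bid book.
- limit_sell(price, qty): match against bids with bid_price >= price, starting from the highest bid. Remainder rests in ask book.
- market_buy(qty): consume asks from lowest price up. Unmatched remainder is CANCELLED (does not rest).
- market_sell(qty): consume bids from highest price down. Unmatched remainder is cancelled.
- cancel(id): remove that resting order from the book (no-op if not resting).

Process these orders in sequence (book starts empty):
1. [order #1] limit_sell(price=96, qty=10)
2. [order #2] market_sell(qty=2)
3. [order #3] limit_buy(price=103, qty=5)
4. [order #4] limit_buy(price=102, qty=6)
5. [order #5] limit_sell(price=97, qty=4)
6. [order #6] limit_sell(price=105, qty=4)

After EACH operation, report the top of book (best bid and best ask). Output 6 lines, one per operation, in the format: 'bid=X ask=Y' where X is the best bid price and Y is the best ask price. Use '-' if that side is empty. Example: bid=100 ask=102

After op 1 [order #1] limit_sell(price=96, qty=10): fills=none; bids=[-] asks=[#1:10@96]
After op 2 [order #2] market_sell(qty=2): fills=none; bids=[-] asks=[#1:10@96]
After op 3 [order #3] limit_buy(price=103, qty=5): fills=#3x#1:5@96; bids=[-] asks=[#1:5@96]
After op 4 [order #4] limit_buy(price=102, qty=6): fills=#4x#1:5@96; bids=[#4:1@102] asks=[-]
After op 5 [order #5] limit_sell(price=97, qty=4): fills=#4x#5:1@102; bids=[-] asks=[#5:3@97]
After op 6 [order #6] limit_sell(price=105, qty=4): fills=none; bids=[-] asks=[#5:3@97 #6:4@105]

Answer: bid=- ask=96
bid=- ask=96
bid=- ask=96
bid=102 ask=-
bid=- ask=97
bid=- ask=97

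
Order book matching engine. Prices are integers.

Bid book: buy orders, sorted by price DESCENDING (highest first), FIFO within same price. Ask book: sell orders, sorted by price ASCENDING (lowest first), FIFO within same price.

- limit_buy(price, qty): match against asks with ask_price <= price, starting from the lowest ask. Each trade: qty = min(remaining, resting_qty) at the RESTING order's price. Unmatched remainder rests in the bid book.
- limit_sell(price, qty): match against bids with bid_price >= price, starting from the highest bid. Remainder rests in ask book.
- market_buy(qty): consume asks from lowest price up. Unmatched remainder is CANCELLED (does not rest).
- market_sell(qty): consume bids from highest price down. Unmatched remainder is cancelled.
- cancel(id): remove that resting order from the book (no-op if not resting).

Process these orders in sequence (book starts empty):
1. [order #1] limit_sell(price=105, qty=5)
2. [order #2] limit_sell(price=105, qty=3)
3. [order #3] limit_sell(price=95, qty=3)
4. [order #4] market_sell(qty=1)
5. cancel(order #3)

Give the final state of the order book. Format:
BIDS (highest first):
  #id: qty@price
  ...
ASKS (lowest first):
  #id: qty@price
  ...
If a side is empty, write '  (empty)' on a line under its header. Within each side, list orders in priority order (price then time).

After op 1 [order #1] limit_sell(price=105, qty=5): fills=none; bids=[-] asks=[#1:5@105]
After op 2 [order #2] limit_sell(price=105, qty=3): fills=none; bids=[-] asks=[#1:5@105 #2:3@105]
After op 3 [order #3] limit_sell(price=95, qty=3): fills=none; bids=[-] asks=[#3:3@95 #1:5@105 #2:3@105]
After op 4 [order #4] market_sell(qty=1): fills=none; bids=[-] asks=[#3:3@95 #1:5@105 #2:3@105]
After op 5 cancel(order #3): fills=none; bids=[-] asks=[#1:5@105 #2:3@105]

Answer: BIDS (highest first):
  (empty)
ASKS (lowest first):
  #1: 5@105
  #2: 3@105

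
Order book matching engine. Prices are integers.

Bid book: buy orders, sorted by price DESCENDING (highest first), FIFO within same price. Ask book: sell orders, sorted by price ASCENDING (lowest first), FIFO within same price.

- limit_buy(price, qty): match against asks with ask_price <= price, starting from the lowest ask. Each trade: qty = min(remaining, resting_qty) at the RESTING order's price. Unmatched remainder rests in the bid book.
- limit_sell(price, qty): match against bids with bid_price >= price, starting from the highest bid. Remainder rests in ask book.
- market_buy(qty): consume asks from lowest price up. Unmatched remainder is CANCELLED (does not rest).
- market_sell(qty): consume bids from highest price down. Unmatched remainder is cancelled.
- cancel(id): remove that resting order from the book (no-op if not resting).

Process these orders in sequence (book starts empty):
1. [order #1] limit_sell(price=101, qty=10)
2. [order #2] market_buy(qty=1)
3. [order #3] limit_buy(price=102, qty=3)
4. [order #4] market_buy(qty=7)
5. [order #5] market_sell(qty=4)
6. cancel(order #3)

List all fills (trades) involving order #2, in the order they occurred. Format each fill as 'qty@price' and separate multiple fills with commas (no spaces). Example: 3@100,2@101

Answer: 1@101

Derivation:
After op 1 [order #1] limit_sell(price=101, qty=10): fills=none; bids=[-] asks=[#1:10@101]
After op 2 [order #2] market_buy(qty=1): fills=#2x#1:1@101; bids=[-] asks=[#1:9@101]
After op 3 [order #3] limit_buy(price=102, qty=3): fills=#3x#1:3@101; bids=[-] asks=[#1:6@101]
After op 4 [order #4] market_buy(qty=7): fills=#4x#1:6@101; bids=[-] asks=[-]
After op 5 [order #5] market_sell(qty=4): fills=none; bids=[-] asks=[-]
After op 6 cancel(order #3): fills=none; bids=[-] asks=[-]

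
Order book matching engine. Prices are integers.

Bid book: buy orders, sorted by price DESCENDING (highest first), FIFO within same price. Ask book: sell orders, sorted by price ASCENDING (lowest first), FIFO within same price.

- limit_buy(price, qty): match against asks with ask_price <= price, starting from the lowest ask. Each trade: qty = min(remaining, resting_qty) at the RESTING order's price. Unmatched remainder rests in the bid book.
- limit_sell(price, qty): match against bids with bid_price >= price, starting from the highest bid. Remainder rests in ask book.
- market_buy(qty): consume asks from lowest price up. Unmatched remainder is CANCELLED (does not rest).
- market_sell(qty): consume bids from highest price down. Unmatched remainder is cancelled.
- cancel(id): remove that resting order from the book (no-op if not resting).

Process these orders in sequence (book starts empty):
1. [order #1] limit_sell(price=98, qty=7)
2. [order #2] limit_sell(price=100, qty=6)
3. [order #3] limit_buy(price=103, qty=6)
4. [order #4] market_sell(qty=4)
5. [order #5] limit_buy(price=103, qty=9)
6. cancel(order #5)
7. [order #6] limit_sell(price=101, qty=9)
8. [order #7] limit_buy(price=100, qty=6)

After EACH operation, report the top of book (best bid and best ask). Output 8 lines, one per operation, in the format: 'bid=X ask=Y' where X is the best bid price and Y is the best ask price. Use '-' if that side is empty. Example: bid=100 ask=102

Answer: bid=- ask=98
bid=- ask=98
bid=- ask=98
bid=- ask=98
bid=103 ask=-
bid=- ask=-
bid=- ask=101
bid=100 ask=101

Derivation:
After op 1 [order #1] limit_sell(price=98, qty=7): fills=none; bids=[-] asks=[#1:7@98]
After op 2 [order #2] limit_sell(price=100, qty=6): fills=none; bids=[-] asks=[#1:7@98 #2:6@100]
After op 3 [order #3] limit_buy(price=103, qty=6): fills=#3x#1:6@98; bids=[-] asks=[#1:1@98 #2:6@100]
After op 4 [order #4] market_sell(qty=4): fills=none; bids=[-] asks=[#1:1@98 #2:6@100]
After op 5 [order #5] limit_buy(price=103, qty=9): fills=#5x#1:1@98 #5x#2:6@100; bids=[#5:2@103] asks=[-]
After op 6 cancel(order #5): fills=none; bids=[-] asks=[-]
After op 7 [order #6] limit_sell(price=101, qty=9): fills=none; bids=[-] asks=[#6:9@101]
After op 8 [order #7] limit_buy(price=100, qty=6): fills=none; bids=[#7:6@100] asks=[#6:9@101]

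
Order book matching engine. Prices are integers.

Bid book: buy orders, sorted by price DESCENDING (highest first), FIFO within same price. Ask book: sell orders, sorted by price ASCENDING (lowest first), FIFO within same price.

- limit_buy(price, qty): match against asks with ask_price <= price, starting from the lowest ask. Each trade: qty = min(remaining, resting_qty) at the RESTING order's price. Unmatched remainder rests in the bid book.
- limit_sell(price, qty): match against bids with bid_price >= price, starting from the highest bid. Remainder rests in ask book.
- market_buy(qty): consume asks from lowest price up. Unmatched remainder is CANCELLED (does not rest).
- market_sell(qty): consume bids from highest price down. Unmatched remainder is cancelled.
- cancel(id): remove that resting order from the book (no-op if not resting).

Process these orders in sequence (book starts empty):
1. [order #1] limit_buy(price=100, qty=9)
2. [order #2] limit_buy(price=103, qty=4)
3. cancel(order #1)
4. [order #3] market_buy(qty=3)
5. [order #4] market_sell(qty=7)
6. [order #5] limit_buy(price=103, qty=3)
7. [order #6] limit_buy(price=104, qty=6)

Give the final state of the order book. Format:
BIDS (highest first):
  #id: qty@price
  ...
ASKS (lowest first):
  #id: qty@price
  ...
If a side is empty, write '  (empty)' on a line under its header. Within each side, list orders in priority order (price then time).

Answer: BIDS (highest first):
  #6: 6@104
  #5: 3@103
ASKS (lowest first):
  (empty)

Derivation:
After op 1 [order #1] limit_buy(price=100, qty=9): fills=none; bids=[#1:9@100] asks=[-]
After op 2 [order #2] limit_buy(price=103, qty=4): fills=none; bids=[#2:4@103 #1:9@100] asks=[-]
After op 3 cancel(order #1): fills=none; bids=[#2:4@103] asks=[-]
After op 4 [order #3] market_buy(qty=3): fills=none; bids=[#2:4@103] asks=[-]
After op 5 [order #4] market_sell(qty=7): fills=#2x#4:4@103; bids=[-] asks=[-]
After op 6 [order #5] limit_buy(price=103, qty=3): fills=none; bids=[#5:3@103] asks=[-]
After op 7 [order #6] limit_buy(price=104, qty=6): fills=none; bids=[#6:6@104 #5:3@103] asks=[-]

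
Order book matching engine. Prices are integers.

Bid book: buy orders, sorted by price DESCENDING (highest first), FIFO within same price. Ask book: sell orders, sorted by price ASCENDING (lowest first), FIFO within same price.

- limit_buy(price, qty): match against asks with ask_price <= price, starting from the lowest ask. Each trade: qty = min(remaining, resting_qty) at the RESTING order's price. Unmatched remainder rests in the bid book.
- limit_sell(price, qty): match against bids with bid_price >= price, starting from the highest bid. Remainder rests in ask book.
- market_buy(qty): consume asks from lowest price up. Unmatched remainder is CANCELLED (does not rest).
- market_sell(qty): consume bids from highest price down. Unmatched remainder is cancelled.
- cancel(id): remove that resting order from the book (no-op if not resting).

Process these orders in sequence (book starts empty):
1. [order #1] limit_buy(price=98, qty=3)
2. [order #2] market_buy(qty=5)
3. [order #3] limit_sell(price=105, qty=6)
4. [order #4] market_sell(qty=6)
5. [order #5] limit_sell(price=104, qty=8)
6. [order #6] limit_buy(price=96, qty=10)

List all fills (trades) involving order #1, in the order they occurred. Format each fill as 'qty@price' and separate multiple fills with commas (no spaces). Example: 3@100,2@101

Answer: 3@98

Derivation:
After op 1 [order #1] limit_buy(price=98, qty=3): fills=none; bids=[#1:3@98] asks=[-]
After op 2 [order #2] market_buy(qty=5): fills=none; bids=[#1:3@98] asks=[-]
After op 3 [order #3] limit_sell(price=105, qty=6): fills=none; bids=[#1:3@98] asks=[#3:6@105]
After op 4 [order #4] market_sell(qty=6): fills=#1x#4:3@98; bids=[-] asks=[#3:6@105]
After op 5 [order #5] limit_sell(price=104, qty=8): fills=none; bids=[-] asks=[#5:8@104 #3:6@105]
After op 6 [order #6] limit_buy(price=96, qty=10): fills=none; bids=[#6:10@96] asks=[#5:8@104 #3:6@105]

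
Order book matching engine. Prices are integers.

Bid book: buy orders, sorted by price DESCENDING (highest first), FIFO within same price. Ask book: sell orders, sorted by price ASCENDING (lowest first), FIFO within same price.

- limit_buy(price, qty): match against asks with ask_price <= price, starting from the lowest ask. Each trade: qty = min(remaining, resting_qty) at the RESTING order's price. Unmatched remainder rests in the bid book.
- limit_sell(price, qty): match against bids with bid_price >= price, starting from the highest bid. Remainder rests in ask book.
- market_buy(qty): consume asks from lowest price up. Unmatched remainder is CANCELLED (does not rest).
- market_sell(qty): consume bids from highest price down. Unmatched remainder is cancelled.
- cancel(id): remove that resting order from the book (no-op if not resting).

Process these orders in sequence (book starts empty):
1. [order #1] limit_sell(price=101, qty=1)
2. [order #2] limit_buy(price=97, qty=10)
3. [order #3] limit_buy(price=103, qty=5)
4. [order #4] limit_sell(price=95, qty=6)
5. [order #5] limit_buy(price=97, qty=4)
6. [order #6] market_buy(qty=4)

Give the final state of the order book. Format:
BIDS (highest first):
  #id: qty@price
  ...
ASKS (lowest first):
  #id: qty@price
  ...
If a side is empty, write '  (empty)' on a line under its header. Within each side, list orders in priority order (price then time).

After op 1 [order #1] limit_sell(price=101, qty=1): fills=none; bids=[-] asks=[#1:1@101]
After op 2 [order #2] limit_buy(price=97, qty=10): fills=none; bids=[#2:10@97] asks=[#1:1@101]
After op 3 [order #3] limit_buy(price=103, qty=5): fills=#3x#1:1@101; bids=[#3:4@103 #2:10@97] asks=[-]
After op 4 [order #4] limit_sell(price=95, qty=6): fills=#3x#4:4@103 #2x#4:2@97; bids=[#2:8@97] asks=[-]
After op 5 [order #5] limit_buy(price=97, qty=4): fills=none; bids=[#2:8@97 #5:4@97] asks=[-]
After op 6 [order #6] market_buy(qty=4): fills=none; bids=[#2:8@97 #5:4@97] asks=[-]

Answer: BIDS (highest first):
  #2: 8@97
  #5: 4@97
ASKS (lowest first):
  (empty)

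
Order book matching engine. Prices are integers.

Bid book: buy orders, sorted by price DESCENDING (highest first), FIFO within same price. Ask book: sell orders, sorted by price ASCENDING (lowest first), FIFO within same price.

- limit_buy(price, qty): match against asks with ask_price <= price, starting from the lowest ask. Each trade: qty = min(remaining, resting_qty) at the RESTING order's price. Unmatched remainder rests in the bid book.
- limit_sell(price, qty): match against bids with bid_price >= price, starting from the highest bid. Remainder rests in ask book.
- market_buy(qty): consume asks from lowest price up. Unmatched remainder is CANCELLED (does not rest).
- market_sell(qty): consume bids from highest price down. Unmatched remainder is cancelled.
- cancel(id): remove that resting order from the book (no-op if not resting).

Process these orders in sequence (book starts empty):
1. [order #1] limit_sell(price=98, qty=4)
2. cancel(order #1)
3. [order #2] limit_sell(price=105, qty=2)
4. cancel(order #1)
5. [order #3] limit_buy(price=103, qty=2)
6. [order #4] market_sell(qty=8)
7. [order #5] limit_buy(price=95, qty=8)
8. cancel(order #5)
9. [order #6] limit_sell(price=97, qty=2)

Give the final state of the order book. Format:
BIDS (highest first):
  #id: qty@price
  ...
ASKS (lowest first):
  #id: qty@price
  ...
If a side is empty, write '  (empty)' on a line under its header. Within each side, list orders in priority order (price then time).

After op 1 [order #1] limit_sell(price=98, qty=4): fills=none; bids=[-] asks=[#1:4@98]
After op 2 cancel(order #1): fills=none; bids=[-] asks=[-]
After op 3 [order #2] limit_sell(price=105, qty=2): fills=none; bids=[-] asks=[#2:2@105]
After op 4 cancel(order #1): fills=none; bids=[-] asks=[#2:2@105]
After op 5 [order #3] limit_buy(price=103, qty=2): fills=none; bids=[#3:2@103] asks=[#2:2@105]
After op 6 [order #4] market_sell(qty=8): fills=#3x#4:2@103; bids=[-] asks=[#2:2@105]
After op 7 [order #5] limit_buy(price=95, qty=8): fills=none; bids=[#5:8@95] asks=[#2:2@105]
After op 8 cancel(order #5): fills=none; bids=[-] asks=[#2:2@105]
After op 9 [order #6] limit_sell(price=97, qty=2): fills=none; bids=[-] asks=[#6:2@97 #2:2@105]

Answer: BIDS (highest first):
  (empty)
ASKS (lowest first):
  #6: 2@97
  #2: 2@105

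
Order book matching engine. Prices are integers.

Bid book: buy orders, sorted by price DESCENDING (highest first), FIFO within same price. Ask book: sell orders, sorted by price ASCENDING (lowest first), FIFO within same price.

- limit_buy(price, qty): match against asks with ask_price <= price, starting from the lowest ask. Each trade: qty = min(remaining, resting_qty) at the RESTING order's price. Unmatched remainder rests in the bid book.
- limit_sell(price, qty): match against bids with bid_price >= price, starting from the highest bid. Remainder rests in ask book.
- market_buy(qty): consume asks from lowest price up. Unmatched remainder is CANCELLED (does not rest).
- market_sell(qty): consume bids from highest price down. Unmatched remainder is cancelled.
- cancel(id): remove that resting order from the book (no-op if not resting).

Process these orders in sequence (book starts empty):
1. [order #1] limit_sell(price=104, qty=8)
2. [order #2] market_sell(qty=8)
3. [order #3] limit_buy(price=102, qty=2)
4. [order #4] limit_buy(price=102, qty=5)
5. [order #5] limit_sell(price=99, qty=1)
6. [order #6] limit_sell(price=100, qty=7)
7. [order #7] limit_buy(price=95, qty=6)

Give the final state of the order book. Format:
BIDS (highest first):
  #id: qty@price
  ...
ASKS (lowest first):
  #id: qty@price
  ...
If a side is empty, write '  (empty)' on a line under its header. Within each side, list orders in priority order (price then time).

Answer: BIDS (highest first):
  #7: 6@95
ASKS (lowest first):
  #6: 1@100
  #1: 8@104

Derivation:
After op 1 [order #1] limit_sell(price=104, qty=8): fills=none; bids=[-] asks=[#1:8@104]
After op 2 [order #2] market_sell(qty=8): fills=none; bids=[-] asks=[#1:8@104]
After op 3 [order #3] limit_buy(price=102, qty=2): fills=none; bids=[#3:2@102] asks=[#1:8@104]
After op 4 [order #4] limit_buy(price=102, qty=5): fills=none; bids=[#3:2@102 #4:5@102] asks=[#1:8@104]
After op 5 [order #5] limit_sell(price=99, qty=1): fills=#3x#5:1@102; bids=[#3:1@102 #4:5@102] asks=[#1:8@104]
After op 6 [order #6] limit_sell(price=100, qty=7): fills=#3x#6:1@102 #4x#6:5@102; bids=[-] asks=[#6:1@100 #1:8@104]
After op 7 [order #7] limit_buy(price=95, qty=6): fills=none; bids=[#7:6@95] asks=[#6:1@100 #1:8@104]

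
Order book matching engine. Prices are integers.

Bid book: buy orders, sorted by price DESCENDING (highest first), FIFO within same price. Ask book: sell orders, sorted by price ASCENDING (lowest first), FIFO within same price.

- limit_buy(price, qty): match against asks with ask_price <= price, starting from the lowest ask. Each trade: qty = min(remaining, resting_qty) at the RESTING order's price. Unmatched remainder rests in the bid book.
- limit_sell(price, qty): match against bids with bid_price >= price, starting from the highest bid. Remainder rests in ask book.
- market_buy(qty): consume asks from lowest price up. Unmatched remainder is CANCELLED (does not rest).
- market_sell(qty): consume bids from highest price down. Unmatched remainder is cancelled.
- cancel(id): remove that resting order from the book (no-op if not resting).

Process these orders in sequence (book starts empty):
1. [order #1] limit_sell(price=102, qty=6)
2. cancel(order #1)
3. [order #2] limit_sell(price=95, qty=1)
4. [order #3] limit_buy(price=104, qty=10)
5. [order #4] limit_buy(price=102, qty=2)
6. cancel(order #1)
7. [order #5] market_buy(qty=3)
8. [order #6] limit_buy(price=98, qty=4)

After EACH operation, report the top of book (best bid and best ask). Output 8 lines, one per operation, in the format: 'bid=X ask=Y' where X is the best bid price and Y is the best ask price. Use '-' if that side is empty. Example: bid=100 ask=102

Answer: bid=- ask=102
bid=- ask=-
bid=- ask=95
bid=104 ask=-
bid=104 ask=-
bid=104 ask=-
bid=104 ask=-
bid=104 ask=-

Derivation:
After op 1 [order #1] limit_sell(price=102, qty=6): fills=none; bids=[-] asks=[#1:6@102]
After op 2 cancel(order #1): fills=none; bids=[-] asks=[-]
After op 3 [order #2] limit_sell(price=95, qty=1): fills=none; bids=[-] asks=[#2:1@95]
After op 4 [order #3] limit_buy(price=104, qty=10): fills=#3x#2:1@95; bids=[#3:9@104] asks=[-]
After op 5 [order #4] limit_buy(price=102, qty=2): fills=none; bids=[#3:9@104 #4:2@102] asks=[-]
After op 6 cancel(order #1): fills=none; bids=[#3:9@104 #4:2@102] asks=[-]
After op 7 [order #5] market_buy(qty=3): fills=none; bids=[#3:9@104 #4:2@102] asks=[-]
After op 8 [order #6] limit_buy(price=98, qty=4): fills=none; bids=[#3:9@104 #4:2@102 #6:4@98] asks=[-]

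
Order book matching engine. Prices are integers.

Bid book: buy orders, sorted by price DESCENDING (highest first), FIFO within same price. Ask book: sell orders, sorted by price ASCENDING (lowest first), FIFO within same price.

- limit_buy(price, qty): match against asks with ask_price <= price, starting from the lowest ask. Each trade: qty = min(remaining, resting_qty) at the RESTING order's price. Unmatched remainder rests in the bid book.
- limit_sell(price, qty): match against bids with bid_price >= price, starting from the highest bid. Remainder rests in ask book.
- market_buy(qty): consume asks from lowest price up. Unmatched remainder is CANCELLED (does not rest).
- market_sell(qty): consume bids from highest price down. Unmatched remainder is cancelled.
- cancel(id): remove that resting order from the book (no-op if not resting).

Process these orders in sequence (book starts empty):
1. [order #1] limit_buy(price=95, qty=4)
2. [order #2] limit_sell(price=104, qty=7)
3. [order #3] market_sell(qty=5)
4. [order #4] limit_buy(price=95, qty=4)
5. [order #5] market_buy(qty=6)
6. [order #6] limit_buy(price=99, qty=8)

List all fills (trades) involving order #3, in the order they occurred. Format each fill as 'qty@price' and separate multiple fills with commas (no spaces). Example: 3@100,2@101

After op 1 [order #1] limit_buy(price=95, qty=4): fills=none; bids=[#1:4@95] asks=[-]
After op 2 [order #2] limit_sell(price=104, qty=7): fills=none; bids=[#1:4@95] asks=[#2:7@104]
After op 3 [order #3] market_sell(qty=5): fills=#1x#3:4@95; bids=[-] asks=[#2:7@104]
After op 4 [order #4] limit_buy(price=95, qty=4): fills=none; bids=[#4:4@95] asks=[#2:7@104]
After op 5 [order #5] market_buy(qty=6): fills=#5x#2:6@104; bids=[#4:4@95] asks=[#2:1@104]
After op 6 [order #6] limit_buy(price=99, qty=8): fills=none; bids=[#6:8@99 #4:4@95] asks=[#2:1@104]

Answer: 4@95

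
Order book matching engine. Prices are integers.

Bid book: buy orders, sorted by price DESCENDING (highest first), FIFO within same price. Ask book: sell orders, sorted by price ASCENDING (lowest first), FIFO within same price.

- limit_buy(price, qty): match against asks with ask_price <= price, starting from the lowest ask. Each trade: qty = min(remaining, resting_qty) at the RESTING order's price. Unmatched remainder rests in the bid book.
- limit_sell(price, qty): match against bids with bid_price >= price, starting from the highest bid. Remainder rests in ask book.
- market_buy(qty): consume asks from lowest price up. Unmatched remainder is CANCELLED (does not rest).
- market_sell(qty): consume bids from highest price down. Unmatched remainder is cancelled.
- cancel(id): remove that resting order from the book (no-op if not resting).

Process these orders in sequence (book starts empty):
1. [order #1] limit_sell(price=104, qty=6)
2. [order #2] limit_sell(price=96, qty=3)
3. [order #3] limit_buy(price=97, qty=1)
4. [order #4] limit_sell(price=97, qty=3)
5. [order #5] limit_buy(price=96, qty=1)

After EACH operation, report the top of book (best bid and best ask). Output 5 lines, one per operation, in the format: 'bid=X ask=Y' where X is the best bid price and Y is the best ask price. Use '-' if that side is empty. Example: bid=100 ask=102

Answer: bid=- ask=104
bid=- ask=96
bid=- ask=96
bid=- ask=96
bid=- ask=96

Derivation:
After op 1 [order #1] limit_sell(price=104, qty=6): fills=none; bids=[-] asks=[#1:6@104]
After op 2 [order #2] limit_sell(price=96, qty=3): fills=none; bids=[-] asks=[#2:3@96 #1:6@104]
After op 3 [order #3] limit_buy(price=97, qty=1): fills=#3x#2:1@96; bids=[-] asks=[#2:2@96 #1:6@104]
After op 4 [order #4] limit_sell(price=97, qty=3): fills=none; bids=[-] asks=[#2:2@96 #4:3@97 #1:6@104]
After op 5 [order #5] limit_buy(price=96, qty=1): fills=#5x#2:1@96; bids=[-] asks=[#2:1@96 #4:3@97 #1:6@104]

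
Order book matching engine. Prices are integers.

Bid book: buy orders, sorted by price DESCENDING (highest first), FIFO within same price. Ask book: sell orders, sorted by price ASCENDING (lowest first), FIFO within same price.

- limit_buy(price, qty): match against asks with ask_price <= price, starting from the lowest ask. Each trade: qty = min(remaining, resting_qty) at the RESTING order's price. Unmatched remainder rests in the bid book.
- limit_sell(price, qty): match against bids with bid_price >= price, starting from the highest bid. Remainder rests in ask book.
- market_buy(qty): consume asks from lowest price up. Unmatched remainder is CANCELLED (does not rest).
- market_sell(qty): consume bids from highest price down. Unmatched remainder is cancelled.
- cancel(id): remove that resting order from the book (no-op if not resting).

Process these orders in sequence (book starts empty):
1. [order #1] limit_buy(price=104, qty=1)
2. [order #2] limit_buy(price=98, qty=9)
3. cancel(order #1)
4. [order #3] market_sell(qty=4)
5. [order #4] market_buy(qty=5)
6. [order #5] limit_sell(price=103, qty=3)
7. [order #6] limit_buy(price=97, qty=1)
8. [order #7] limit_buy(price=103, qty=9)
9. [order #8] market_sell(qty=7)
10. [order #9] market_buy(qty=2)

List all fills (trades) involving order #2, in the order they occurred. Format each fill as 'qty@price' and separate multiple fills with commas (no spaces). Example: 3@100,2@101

Answer: 4@98,1@98

Derivation:
After op 1 [order #1] limit_buy(price=104, qty=1): fills=none; bids=[#1:1@104] asks=[-]
After op 2 [order #2] limit_buy(price=98, qty=9): fills=none; bids=[#1:1@104 #2:9@98] asks=[-]
After op 3 cancel(order #1): fills=none; bids=[#2:9@98] asks=[-]
After op 4 [order #3] market_sell(qty=4): fills=#2x#3:4@98; bids=[#2:5@98] asks=[-]
After op 5 [order #4] market_buy(qty=5): fills=none; bids=[#2:5@98] asks=[-]
After op 6 [order #5] limit_sell(price=103, qty=3): fills=none; bids=[#2:5@98] asks=[#5:3@103]
After op 7 [order #6] limit_buy(price=97, qty=1): fills=none; bids=[#2:5@98 #6:1@97] asks=[#5:3@103]
After op 8 [order #7] limit_buy(price=103, qty=9): fills=#7x#5:3@103; bids=[#7:6@103 #2:5@98 #6:1@97] asks=[-]
After op 9 [order #8] market_sell(qty=7): fills=#7x#8:6@103 #2x#8:1@98; bids=[#2:4@98 #6:1@97] asks=[-]
After op 10 [order #9] market_buy(qty=2): fills=none; bids=[#2:4@98 #6:1@97] asks=[-]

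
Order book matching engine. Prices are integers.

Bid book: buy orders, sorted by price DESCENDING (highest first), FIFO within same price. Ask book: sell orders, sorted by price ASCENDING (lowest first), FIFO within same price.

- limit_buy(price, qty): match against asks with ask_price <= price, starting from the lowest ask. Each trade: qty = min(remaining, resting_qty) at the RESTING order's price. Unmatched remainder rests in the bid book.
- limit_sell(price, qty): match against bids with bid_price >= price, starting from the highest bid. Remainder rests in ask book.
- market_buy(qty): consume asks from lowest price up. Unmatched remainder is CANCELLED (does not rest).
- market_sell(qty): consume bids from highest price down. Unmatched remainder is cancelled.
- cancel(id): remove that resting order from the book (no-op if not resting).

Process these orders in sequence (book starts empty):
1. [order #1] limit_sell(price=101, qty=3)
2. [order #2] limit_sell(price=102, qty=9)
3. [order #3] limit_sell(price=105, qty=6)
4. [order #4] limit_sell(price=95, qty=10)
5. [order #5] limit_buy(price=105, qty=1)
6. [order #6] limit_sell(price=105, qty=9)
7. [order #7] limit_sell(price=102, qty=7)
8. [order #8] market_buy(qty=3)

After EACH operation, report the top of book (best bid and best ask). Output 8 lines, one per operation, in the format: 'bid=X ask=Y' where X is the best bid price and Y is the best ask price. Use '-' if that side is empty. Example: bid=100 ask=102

Answer: bid=- ask=101
bid=- ask=101
bid=- ask=101
bid=- ask=95
bid=- ask=95
bid=- ask=95
bid=- ask=95
bid=- ask=95

Derivation:
After op 1 [order #1] limit_sell(price=101, qty=3): fills=none; bids=[-] asks=[#1:3@101]
After op 2 [order #2] limit_sell(price=102, qty=9): fills=none; bids=[-] asks=[#1:3@101 #2:9@102]
After op 3 [order #3] limit_sell(price=105, qty=6): fills=none; bids=[-] asks=[#1:3@101 #2:9@102 #3:6@105]
After op 4 [order #4] limit_sell(price=95, qty=10): fills=none; bids=[-] asks=[#4:10@95 #1:3@101 #2:9@102 #3:6@105]
After op 5 [order #5] limit_buy(price=105, qty=1): fills=#5x#4:1@95; bids=[-] asks=[#4:9@95 #1:3@101 #2:9@102 #3:6@105]
After op 6 [order #6] limit_sell(price=105, qty=9): fills=none; bids=[-] asks=[#4:9@95 #1:3@101 #2:9@102 #3:6@105 #6:9@105]
After op 7 [order #7] limit_sell(price=102, qty=7): fills=none; bids=[-] asks=[#4:9@95 #1:3@101 #2:9@102 #7:7@102 #3:6@105 #6:9@105]
After op 8 [order #8] market_buy(qty=3): fills=#8x#4:3@95; bids=[-] asks=[#4:6@95 #1:3@101 #2:9@102 #7:7@102 #3:6@105 #6:9@105]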